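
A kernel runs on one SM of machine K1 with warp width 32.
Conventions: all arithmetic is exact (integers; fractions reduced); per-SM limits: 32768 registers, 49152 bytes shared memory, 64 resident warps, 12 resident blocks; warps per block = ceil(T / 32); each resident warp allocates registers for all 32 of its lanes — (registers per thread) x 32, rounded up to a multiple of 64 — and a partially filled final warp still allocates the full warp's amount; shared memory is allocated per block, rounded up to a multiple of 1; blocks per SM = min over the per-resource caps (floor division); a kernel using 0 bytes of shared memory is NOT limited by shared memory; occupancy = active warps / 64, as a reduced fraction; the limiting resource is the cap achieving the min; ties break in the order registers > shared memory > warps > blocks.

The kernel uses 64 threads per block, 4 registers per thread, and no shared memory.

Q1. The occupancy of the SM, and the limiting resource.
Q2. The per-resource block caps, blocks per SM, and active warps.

Answer: occupancy 3/8, limited by blocks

registers: 128 blocks
shared memory: no limit (kernel uses none)
warps: 32 blocks
blocks: 12 blocks

Answer: 12 blocks, 24 active warps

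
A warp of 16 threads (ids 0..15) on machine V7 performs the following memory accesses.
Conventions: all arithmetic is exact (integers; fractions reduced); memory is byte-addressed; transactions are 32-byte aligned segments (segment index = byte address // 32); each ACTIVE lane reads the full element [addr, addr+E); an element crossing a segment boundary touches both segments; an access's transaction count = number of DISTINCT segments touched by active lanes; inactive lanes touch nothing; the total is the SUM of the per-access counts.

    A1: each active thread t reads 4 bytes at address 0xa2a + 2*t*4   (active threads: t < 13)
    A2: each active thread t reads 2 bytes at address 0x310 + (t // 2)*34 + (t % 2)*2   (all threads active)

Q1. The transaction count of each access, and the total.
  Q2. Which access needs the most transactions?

A1: 4 transactions
A2: 9 transactions

Answer: 4,9; total 13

Answer: A2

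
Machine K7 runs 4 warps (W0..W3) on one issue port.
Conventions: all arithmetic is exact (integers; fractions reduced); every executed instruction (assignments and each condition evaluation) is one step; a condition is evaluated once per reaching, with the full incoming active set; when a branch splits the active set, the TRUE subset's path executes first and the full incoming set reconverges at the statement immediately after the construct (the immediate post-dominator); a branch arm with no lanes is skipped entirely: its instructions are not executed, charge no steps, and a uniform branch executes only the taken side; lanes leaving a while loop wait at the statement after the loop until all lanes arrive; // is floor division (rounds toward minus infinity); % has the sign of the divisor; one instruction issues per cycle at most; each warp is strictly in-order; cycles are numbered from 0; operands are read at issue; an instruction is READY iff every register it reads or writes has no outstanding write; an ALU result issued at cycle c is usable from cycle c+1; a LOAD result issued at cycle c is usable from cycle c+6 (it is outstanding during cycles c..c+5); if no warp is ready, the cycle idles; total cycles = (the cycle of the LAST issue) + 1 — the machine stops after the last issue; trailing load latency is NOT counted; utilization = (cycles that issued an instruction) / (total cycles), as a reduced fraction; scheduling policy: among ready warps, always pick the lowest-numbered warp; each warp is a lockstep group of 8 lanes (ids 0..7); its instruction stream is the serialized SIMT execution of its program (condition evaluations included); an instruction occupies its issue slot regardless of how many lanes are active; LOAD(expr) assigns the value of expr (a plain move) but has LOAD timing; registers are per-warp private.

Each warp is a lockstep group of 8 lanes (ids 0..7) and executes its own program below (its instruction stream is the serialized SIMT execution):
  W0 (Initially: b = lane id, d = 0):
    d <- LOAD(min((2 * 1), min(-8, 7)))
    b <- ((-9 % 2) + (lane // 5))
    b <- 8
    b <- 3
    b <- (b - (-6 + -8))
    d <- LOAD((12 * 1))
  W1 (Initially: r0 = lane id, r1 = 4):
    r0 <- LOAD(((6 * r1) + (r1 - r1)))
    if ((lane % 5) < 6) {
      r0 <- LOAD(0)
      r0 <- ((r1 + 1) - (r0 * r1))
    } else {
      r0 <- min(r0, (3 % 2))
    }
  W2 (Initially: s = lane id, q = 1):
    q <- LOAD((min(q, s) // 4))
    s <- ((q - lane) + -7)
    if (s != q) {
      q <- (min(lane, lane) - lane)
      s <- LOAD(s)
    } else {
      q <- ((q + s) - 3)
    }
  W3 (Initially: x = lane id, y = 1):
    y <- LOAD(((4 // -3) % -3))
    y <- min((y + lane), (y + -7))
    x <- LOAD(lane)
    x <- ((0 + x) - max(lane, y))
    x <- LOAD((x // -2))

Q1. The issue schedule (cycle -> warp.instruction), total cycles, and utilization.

cycle 0: W0.I0
cycle 1: W0.I1
cycle 2: W0.I2
cycle 3: W0.I3
cycle 4: W0.I4
cycle 5: W1.I0
cycle 6: W0.I5
cycle 7: W1.I1
cycle 8: W2.I0
cycle 9: W3.I0
cycle 10: idle
cycle 11: W1.I2
cycle 12: idle
cycle 13: idle
cycle 14: W2.I1
cycle 15: W2.I2
cycle 16: W2.I3
cycle 17: W1.I3
cycle 18: W2.I4
cycle 19: W3.I1
cycle 20: W3.I2
cycle 21: idle
cycle 22: idle
cycle 23: idle
cycle 24: idle
cycle 25: idle
cycle 26: W3.I3
cycle 27: W3.I4

Answer: 28 cycles, utilization 5/7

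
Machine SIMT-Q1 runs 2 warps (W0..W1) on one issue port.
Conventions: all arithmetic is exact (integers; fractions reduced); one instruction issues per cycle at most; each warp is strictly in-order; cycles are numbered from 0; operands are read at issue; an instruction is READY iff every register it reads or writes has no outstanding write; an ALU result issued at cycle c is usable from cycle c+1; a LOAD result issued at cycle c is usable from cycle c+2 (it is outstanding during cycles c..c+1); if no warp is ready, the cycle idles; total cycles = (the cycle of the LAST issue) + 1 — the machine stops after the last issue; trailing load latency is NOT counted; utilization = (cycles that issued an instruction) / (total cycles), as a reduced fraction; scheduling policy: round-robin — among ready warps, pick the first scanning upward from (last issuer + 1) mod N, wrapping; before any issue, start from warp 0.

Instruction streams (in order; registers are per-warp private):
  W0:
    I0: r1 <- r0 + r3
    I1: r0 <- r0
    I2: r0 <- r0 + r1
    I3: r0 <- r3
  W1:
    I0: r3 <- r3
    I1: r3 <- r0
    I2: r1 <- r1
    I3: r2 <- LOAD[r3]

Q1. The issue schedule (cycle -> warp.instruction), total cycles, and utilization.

cycle 0: W0.I0
cycle 1: W1.I0
cycle 2: W0.I1
cycle 3: W1.I1
cycle 4: W0.I2
cycle 5: W1.I2
cycle 6: W0.I3
cycle 7: W1.I3

Answer: 8 cycles, utilization 1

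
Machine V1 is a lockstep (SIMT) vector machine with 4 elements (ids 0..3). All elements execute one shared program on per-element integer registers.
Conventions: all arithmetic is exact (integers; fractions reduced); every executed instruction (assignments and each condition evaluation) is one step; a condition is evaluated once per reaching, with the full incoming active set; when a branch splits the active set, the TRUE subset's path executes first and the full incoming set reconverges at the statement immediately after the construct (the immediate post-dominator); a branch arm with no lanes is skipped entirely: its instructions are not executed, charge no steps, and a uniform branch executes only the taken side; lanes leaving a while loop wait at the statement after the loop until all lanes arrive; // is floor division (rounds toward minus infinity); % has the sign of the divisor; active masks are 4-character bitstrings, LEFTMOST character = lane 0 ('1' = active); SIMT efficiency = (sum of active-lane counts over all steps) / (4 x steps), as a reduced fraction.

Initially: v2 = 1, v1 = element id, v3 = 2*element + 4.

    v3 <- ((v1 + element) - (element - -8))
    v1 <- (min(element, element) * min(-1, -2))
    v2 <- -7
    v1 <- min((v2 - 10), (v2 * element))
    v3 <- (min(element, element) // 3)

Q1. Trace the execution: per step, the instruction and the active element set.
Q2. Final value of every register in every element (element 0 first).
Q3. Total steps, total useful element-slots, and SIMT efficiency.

step 0: v3 <- ((v1 + element) - (element - -8)) 1111
step 1: v1 <- (min(element, element) * min(-1, -2)) 1111
step 2: v2 <- -7                     1111
step 3: v1 <- min((v2 - 10), (v2 * element)) 1111
step 4: v3 <- (min(element, element) // 3) 1111

Answer: 5 steps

v2: -7,-7,-7,-7
v1: -17,-17,-17,-21
v3: 0,0,0,1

steps = 5; useful = 20; efficiency = 20/20 = 1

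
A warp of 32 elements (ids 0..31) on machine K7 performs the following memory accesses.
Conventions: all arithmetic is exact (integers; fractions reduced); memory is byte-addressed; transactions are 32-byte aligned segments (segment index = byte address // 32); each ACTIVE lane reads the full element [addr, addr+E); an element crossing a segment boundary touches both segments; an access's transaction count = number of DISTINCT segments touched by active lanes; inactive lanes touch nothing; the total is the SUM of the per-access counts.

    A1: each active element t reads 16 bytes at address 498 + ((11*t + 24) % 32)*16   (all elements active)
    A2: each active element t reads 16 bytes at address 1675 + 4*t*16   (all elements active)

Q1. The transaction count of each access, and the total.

A1: 17 transactions
A2: 32 transactions

Answer: 17,32; total 49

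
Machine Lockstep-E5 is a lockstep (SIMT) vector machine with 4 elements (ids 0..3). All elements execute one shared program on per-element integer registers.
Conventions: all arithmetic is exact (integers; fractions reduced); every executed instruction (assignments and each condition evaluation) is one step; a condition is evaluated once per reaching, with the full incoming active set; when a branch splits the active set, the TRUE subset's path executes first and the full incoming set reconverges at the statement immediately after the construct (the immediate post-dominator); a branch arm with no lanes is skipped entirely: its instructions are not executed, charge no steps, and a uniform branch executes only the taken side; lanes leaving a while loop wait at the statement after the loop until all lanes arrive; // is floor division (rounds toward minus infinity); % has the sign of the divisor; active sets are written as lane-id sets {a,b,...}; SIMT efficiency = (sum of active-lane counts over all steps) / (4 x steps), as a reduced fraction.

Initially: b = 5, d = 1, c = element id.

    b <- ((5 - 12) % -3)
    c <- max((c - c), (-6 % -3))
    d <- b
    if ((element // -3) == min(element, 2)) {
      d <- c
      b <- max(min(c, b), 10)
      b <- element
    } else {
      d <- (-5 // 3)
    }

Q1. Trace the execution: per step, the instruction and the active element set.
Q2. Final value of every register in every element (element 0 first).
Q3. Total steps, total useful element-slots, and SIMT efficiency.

step 0: b <- ((5 - 12) % -3)         {0,1,2,3}
step 1: c <- max((c - c), (-6 % -3)) {0,1,2,3}
step 2: d <- b                       {0,1,2,3}
step 3: eval ((element // -3) == min(element, 2)) {0,1,2,3}
step 4: d <- c                       {0}
step 5: b <- max(min(c, b), 10)      {0}
step 6: b <- element                 {0}
step 7: d <- (-5 // 3)               {1,2,3}

Answer: 8 steps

b: 0,-1,-1,-1
d: 0,-2,-2,-2
c: 0,0,0,0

steps = 8; useful = 22; efficiency = 22/32 = 11/16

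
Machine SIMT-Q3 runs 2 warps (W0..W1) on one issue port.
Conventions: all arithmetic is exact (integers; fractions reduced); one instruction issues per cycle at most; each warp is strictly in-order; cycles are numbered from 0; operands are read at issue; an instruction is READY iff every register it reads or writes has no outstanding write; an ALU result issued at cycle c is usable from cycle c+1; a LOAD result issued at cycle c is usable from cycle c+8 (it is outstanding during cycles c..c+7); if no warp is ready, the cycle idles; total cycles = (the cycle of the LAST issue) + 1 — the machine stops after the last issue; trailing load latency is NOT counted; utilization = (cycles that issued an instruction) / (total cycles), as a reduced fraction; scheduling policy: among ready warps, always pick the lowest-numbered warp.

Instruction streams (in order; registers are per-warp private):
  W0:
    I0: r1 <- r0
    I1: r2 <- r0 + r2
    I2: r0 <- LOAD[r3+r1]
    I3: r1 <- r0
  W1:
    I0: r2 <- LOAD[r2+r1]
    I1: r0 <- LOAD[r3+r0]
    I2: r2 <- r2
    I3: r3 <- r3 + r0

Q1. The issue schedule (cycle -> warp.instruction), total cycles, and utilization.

cycle 0: W0.I0
cycle 1: W0.I1
cycle 2: W0.I2
cycle 3: W1.I0
cycle 4: W1.I1
cycle 5: idle
cycle 6: idle
cycle 7: idle
cycle 8: idle
cycle 9: idle
cycle 10: W0.I3
cycle 11: W1.I2
cycle 12: W1.I3

Answer: 13 cycles, utilization 8/13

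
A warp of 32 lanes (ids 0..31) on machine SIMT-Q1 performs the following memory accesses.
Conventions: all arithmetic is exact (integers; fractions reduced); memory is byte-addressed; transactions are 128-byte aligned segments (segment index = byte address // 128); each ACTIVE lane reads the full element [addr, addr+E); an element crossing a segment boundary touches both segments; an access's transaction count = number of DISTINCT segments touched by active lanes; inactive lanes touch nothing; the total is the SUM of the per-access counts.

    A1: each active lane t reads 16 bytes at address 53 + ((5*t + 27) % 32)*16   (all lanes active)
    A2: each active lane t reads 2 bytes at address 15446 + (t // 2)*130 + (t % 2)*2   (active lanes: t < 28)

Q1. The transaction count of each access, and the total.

A1: 5 transactions
A2: 14 transactions

Answer: 5,14; total 19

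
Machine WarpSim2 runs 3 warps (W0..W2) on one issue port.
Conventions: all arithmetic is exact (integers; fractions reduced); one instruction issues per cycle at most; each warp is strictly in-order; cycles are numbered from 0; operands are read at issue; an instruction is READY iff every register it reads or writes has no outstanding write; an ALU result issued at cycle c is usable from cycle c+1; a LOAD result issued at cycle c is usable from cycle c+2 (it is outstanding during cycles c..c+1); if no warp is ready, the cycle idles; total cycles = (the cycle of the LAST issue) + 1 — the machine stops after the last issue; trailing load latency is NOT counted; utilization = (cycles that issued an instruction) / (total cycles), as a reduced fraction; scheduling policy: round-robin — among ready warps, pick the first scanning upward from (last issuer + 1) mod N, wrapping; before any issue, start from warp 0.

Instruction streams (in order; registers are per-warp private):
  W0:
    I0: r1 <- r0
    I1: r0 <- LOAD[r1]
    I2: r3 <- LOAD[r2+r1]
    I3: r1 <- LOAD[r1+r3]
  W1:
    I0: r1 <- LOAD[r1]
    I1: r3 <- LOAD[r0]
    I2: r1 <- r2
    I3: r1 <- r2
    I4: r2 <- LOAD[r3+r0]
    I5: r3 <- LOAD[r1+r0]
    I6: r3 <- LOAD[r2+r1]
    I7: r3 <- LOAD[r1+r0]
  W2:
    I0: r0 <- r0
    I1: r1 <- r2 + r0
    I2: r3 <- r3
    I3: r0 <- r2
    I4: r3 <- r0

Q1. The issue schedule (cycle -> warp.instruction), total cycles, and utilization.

cycle 0: W0.I0
cycle 1: W1.I0
cycle 2: W2.I0
cycle 3: W0.I1
cycle 4: W1.I1
cycle 5: W2.I1
cycle 6: W0.I2
cycle 7: W1.I2
cycle 8: W2.I2
cycle 9: W0.I3
cycle 10: W1.I3
cycle 11: W2.I3
cycle 12: W1.I4
cycle 13: W2.I4
cycle 14: W1.I5
cycle 15: idle
cycle 16: W1.I6
cycle 17: idle
cycle 18: W1.I7

Answer: 19 cycles, utilization 17/19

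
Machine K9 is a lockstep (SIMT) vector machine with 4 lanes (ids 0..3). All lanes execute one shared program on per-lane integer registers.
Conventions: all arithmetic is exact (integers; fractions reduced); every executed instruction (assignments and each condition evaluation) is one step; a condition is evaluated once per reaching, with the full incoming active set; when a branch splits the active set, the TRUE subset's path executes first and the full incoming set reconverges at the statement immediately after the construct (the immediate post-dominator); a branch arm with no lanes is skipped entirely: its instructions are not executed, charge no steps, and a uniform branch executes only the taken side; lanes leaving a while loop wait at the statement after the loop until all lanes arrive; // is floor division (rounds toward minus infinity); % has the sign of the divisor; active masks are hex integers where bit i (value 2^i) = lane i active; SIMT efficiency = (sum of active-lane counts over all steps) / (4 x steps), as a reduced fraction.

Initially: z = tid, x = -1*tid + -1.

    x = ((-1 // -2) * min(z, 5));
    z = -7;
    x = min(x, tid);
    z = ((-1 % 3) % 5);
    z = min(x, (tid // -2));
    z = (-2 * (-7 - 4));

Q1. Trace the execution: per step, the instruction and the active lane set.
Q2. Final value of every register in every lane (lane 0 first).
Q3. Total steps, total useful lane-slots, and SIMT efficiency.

step 0: x <- ((-1 // -2) * min(z, 5)) 0xf
step 1: z <- -7                      0xf
step 2: x <- min(x, tid)             0xf
step 3: z <- ((-1 % 3) % 5)          0xf
step 4: z <- min(x, (tid // -2))     0xf
step 5: z <- (-2 * (-7 - 4))         0xf

Answer: 6 steps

z: 22,22,22,22
x: 0,0,0,0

steps = 6; useful = 24; efficiency = 24/24 = 1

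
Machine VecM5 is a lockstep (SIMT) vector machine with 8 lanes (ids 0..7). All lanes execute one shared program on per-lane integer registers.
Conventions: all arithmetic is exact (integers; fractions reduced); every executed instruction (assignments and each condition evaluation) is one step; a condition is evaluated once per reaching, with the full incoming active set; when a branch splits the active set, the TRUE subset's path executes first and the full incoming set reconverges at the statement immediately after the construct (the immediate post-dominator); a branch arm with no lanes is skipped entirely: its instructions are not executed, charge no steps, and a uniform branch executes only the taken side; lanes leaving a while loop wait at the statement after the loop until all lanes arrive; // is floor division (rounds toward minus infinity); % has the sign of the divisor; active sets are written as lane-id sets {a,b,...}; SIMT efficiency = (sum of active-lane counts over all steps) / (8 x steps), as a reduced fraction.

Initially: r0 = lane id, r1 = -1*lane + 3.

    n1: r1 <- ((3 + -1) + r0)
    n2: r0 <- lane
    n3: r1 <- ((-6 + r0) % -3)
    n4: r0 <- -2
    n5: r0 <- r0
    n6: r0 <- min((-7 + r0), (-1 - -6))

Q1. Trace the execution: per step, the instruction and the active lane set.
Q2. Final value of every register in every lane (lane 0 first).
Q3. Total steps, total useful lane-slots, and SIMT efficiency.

step 0: r1 <- ((3 + -1) + r0)        {0,1,2,3,4,5,6,7}
step 1: r0 <- lane                   {0,1,2,3,4,5,6,7}
step 2: r1 <- ((-6 + r0) % -3)       {0,1,2,3,4,5,6,7}
step 3: r0 <- -2                     {0,1,2,3,4,5,6,7}
step 4: r0 <- r0                     {0,1,2,3,4,5,6,7}
step 5: r0 <- min((-7 + r0), (-1 - -6)) {0,1,2,3,4,5,6,7}

Answer: 6 steps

r0: -9,-9,-9,-9,-9,-9,-9,-9
r1: 0,-2,-1,0,-2,-1,0,-2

steps = 6; useful = 48; efficiency = 48/48 = 1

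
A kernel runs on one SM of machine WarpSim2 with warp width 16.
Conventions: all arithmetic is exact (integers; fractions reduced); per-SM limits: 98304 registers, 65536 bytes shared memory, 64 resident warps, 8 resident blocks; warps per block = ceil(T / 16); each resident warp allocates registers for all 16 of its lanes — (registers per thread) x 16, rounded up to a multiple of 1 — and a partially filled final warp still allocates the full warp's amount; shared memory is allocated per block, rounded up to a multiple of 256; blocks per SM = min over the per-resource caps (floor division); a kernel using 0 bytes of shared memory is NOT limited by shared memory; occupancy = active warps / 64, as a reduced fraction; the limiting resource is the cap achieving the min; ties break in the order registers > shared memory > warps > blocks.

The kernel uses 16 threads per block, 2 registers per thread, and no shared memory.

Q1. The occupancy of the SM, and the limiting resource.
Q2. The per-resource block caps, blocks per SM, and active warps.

Answer: occupancy 1/8, limited by blocks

registers: 3072 blocks
shared memory: no limit (kernel uses none)
warps: 64 blocks
blocks: 8 blocks

Answer: 8 blocks, 8 active warps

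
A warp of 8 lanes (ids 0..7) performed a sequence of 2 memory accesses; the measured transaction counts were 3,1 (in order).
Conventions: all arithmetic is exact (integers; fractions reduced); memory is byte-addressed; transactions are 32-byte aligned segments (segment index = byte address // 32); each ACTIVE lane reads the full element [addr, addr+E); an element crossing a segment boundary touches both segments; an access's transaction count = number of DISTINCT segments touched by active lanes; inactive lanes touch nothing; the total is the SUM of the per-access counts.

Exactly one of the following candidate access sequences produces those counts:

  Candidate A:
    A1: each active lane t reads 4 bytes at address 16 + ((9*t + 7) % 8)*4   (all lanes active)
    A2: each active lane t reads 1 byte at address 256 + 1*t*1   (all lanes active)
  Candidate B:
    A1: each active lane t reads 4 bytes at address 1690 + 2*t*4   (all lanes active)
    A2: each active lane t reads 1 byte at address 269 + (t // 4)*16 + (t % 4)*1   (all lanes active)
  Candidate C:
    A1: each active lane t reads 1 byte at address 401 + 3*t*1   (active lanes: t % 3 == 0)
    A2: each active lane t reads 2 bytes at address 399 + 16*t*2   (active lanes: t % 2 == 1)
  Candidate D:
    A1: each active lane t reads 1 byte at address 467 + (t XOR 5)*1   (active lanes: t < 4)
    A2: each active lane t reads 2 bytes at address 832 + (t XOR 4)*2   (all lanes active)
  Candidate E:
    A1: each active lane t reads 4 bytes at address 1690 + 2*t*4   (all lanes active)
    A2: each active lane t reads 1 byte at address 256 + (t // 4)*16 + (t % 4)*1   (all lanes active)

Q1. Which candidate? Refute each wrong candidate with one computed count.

A: A1 gives 2 transactions, not 3
B: A2 gives 2 transactions, not 1
C: A1 gives 2 transactions, not 3
D: A1 gives 1 transaction, not 3
E: all counts match (3,1)

Answer: E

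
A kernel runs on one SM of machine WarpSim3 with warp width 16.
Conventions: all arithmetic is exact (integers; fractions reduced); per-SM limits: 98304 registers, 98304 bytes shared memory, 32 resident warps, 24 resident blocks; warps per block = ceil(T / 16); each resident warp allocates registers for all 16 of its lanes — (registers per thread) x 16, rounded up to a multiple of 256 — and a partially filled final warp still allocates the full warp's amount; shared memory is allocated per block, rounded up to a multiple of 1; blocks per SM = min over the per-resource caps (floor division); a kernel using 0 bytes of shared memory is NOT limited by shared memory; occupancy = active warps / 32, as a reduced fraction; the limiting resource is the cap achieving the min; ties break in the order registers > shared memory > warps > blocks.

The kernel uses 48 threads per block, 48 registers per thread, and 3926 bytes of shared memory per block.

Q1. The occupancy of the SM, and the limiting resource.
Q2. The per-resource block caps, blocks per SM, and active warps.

Answer: occupancy 15/16, limited by warps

registers: 42 blocks
shared memory: 25 blocks
warps: 10 blocks
blocks: 24 blocks

Answer: 10 blocks, 30 active warps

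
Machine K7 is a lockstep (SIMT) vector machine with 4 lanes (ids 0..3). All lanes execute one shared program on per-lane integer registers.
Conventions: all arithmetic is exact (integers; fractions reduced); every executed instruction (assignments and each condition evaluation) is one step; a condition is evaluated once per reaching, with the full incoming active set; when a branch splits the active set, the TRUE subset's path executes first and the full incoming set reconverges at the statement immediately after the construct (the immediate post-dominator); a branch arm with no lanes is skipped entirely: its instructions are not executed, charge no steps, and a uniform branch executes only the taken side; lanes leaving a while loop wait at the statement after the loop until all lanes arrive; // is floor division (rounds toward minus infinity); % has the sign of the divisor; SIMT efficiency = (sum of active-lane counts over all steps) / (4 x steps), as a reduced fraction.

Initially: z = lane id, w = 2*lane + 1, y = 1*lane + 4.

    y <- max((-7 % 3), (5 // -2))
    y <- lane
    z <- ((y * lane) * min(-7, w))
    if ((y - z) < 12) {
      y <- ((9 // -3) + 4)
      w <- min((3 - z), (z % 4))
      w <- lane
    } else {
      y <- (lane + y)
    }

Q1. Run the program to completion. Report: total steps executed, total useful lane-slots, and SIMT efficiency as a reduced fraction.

Answer: 8 steps, 24 useful, 3/4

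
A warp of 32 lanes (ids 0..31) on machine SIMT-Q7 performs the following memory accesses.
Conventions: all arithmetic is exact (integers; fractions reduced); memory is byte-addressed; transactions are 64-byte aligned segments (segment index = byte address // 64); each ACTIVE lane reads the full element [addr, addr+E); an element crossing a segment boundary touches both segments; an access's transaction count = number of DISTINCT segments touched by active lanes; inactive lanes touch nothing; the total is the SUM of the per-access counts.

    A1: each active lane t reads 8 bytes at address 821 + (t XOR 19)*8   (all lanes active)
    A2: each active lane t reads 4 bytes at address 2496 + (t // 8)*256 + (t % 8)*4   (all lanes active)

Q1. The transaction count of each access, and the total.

A1: 5 transactions
A2: 4 transactions

Answer: 5,4; total 9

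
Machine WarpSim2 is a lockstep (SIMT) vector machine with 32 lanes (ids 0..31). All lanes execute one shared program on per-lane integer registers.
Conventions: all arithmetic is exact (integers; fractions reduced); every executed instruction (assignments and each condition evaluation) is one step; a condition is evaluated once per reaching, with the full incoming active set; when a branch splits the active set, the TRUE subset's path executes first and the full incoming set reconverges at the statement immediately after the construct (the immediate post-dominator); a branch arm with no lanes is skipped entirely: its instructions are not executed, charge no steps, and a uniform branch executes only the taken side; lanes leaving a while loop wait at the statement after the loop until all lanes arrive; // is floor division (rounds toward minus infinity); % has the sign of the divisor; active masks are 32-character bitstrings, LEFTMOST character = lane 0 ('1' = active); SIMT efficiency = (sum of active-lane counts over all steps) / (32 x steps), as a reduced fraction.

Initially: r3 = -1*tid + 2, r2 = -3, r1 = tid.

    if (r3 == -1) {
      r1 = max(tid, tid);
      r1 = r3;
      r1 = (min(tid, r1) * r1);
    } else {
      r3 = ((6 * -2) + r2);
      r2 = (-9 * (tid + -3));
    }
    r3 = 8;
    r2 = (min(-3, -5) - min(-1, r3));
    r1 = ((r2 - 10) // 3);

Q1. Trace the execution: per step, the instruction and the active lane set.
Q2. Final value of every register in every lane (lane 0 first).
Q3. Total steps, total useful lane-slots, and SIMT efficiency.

step 0: eval (r3 == -1)              11111111111111111111111111111111
step 1: r1 <- max(tid, tid)          00010000000000000000000000000000
step 2: r1 <- r3                     00010000000000000000000000000000
step 3: r1 <- (min(tid, r1) * r1)    00010000000000000000000000000000
step 4: r3 <- ((6 * -2) + r2)        11101111111111111111111111111111
step 5: r2 <- (-9 * (tid + -3))      11101111111111111111111111111111
step 6: r3 <- 8                      11111111111111111111111111111111
step 7: r2 <- (min(-3, -5) - min(-1, r3)) 11111111111111111111111111111111
step 8: r1 <- ((r2 - 10) // 3)       11111111111111111111111111111111

Answer: 9 steps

r3: 8,8,8,8,8,8,8,8,8,8,8,8,8,8,8,8,8,8,8,8,8,8,8,8,8,8,8,8,8,8,8,8
r2: -4,-4,-4,-4,-4,-4,-4,-4,-4,-4,-4,-4,-4,-4,-4,-4,-4,-4,-4,-4,-4,-4,-4,-4,-4,-4,-4,-4,-4,-4,-4,-4
r1: -5,-5,-5,-5,-5,-5,-5,-5,-5,-5,-5,-5,-5,-5,-5,-5,-5,-5,-5,-5,-5,-5,-5,-5,-5,-5,-5,-5,-5,-5,-5,-5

steps = 9; useful = 193; efficiency = 193/288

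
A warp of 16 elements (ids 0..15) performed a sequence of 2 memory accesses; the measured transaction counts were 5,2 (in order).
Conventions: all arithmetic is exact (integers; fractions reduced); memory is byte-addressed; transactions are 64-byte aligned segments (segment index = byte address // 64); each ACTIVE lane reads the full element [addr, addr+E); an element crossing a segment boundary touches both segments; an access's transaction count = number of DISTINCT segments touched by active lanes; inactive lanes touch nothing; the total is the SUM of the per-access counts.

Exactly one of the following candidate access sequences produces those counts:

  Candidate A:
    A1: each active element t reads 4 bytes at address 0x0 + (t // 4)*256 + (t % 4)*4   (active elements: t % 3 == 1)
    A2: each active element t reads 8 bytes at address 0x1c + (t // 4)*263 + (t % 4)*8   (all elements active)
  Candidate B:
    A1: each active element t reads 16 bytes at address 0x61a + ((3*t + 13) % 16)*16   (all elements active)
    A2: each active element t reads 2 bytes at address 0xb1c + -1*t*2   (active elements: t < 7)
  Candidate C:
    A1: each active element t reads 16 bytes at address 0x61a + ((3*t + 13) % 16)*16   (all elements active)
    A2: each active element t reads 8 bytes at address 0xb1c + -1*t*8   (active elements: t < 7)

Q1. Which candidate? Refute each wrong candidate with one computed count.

A: A1 gives 4 transactions, not 5
B: A2 gives 1 transaction, not 2
C: all counts match (5,2)

Answer: C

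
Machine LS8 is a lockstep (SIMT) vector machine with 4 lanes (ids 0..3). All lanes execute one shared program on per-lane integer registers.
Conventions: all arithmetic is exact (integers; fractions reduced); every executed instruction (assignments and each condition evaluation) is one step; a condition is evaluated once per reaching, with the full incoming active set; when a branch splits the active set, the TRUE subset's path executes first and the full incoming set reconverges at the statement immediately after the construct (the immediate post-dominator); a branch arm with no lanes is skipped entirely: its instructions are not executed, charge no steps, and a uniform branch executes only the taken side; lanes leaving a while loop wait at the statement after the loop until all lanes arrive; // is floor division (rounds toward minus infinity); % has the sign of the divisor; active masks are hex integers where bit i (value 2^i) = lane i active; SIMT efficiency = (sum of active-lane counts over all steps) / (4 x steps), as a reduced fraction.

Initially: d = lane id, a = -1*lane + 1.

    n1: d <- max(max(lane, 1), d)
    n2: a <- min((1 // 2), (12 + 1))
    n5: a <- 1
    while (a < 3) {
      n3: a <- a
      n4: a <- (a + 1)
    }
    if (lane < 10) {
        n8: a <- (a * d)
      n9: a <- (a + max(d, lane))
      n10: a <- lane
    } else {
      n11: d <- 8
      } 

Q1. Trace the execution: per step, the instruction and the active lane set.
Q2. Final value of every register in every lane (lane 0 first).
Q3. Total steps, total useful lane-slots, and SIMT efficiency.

step 0: d <- max(max(lane, 1), d)    0xf
step 1: a <- min((1 // 2), (12 + 1)) 0xf
step 2: a <- 1                       0xf
step 3: eval (a < 3)                 0xf
step 4: a <- a                       0xf
step 5: a <- (a + 1)                 0xf
step 6: eval (a < 3)                 0xf
step 7: a <- a                       0xf
step 8: a <- (a + 1)                 0xf
step 9: eval (a < 3)                 0xf
step 10: eval (lane < 10)             0xf
step 11: a <- (a * d)                 0xf
step 12: a <- (a + max(d, lane))      0xf
step 13: a <- lane                    0xf

Answer: 14 steps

d: 1,1,2,3
a: 0,1,2,3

steps = 14; useful = 56; efficiency = 56/56 = 1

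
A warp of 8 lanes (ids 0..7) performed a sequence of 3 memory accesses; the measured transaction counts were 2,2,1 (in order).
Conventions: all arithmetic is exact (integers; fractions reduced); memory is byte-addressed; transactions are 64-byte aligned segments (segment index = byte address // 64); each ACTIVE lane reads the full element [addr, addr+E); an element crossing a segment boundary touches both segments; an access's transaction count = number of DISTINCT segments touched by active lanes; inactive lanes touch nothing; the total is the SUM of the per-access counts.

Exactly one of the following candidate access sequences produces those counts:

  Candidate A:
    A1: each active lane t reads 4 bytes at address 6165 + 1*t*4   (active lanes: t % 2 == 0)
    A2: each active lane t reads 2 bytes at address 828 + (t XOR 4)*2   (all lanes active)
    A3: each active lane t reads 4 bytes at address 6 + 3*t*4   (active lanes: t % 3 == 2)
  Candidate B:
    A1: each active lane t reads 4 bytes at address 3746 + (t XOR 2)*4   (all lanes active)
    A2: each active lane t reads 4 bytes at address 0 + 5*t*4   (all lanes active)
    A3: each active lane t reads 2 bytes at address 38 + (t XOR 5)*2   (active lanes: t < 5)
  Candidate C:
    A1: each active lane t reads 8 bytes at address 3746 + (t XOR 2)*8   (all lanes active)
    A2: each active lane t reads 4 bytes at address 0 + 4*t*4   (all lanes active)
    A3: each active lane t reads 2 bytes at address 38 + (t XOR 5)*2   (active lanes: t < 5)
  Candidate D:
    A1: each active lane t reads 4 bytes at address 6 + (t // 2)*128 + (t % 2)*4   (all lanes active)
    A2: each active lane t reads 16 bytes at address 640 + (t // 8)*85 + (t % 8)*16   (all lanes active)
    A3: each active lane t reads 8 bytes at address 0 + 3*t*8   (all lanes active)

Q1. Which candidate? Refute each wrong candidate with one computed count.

A: A1 gives 1 transaction, not 2
B: A2 gives 3 transactions, not 2
D: A1 gives 4 transactions, not 2
C: all counts match (2,2,1)

Answer: C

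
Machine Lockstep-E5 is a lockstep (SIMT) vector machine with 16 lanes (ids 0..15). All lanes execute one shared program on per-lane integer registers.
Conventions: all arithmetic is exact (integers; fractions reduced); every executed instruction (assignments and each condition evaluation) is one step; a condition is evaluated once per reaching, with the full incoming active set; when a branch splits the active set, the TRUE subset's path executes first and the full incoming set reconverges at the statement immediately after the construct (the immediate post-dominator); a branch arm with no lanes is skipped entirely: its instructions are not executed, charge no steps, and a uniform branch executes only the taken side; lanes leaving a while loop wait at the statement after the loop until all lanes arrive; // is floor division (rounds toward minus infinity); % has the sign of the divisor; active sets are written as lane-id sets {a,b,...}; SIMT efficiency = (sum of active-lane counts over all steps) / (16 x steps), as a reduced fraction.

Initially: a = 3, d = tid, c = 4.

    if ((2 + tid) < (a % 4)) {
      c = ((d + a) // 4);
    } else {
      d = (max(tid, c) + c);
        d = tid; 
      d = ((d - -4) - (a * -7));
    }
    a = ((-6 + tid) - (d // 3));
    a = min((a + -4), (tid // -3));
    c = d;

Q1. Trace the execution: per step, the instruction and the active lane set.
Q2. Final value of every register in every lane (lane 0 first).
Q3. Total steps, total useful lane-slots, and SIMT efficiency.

step 0: eval ((2 + tid) < (a % 4))   {0,1,2,3,4,5,6,7,8,9,10,11,12,13,14,15}
step 1: c <- ((d + a) // 4)          {0}
step 2: d <- (max(tid, c) + c)       {1,2,3,4,5,6,7,8,9,10,11,12,13,14,15}
step 3: d <- tid                     {1,2,3,4,5,6,7,8,9,10,11,12,13,14,15}
step 4: d <- ((d - -4) - (a * -7))   {1,2,3,4,5,6,7,8,9,10,11,12,13,14,15}
step 5: a <- ((-6 + tid) - (d // 3)) {0,1,2,3,4,5,6,7,8,9,10,11,12,13,14,15}
step 6: a <- min((a + -4), (tid // -3)) {0,1,2,3,4,5,6,7,8,9,10,11,12,13,14,15}
step 7: c <- d                       {0,1,2,3,4,5,6,7,8,9,10,11,12,13,14,15}

Answer: 8 steps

a: -10,-17,-17,-16,-15,-15,-14,-13,-13,-12,-11,-11,-10,-9,-9,-8
d: 0,26,27,28,29,30,31,32,33,34,35,36,37,38,39,40
c: 0,26,27,28,29,30,31,32,33,34,35,36,37,38,39,40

steps = 8; useful = 110; efficiency = 110/128 = 55/64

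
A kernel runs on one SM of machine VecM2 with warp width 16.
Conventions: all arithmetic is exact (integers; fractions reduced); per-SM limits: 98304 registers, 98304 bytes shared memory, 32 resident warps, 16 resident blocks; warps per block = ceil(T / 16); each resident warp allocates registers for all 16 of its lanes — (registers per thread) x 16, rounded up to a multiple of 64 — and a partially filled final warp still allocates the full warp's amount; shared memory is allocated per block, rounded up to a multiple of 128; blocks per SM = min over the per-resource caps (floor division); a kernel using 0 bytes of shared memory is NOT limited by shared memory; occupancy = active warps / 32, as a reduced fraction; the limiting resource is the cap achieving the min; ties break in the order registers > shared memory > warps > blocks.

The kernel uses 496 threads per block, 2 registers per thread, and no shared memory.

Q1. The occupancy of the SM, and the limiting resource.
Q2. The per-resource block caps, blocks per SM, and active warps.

Answer: occupancy 31/32, limited by warps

registers: 49 blocks
shared memory: no limit (kernel uses none)
warps: 1 block
blocks: 16 blocks

Answer: 1 block, 31 active warps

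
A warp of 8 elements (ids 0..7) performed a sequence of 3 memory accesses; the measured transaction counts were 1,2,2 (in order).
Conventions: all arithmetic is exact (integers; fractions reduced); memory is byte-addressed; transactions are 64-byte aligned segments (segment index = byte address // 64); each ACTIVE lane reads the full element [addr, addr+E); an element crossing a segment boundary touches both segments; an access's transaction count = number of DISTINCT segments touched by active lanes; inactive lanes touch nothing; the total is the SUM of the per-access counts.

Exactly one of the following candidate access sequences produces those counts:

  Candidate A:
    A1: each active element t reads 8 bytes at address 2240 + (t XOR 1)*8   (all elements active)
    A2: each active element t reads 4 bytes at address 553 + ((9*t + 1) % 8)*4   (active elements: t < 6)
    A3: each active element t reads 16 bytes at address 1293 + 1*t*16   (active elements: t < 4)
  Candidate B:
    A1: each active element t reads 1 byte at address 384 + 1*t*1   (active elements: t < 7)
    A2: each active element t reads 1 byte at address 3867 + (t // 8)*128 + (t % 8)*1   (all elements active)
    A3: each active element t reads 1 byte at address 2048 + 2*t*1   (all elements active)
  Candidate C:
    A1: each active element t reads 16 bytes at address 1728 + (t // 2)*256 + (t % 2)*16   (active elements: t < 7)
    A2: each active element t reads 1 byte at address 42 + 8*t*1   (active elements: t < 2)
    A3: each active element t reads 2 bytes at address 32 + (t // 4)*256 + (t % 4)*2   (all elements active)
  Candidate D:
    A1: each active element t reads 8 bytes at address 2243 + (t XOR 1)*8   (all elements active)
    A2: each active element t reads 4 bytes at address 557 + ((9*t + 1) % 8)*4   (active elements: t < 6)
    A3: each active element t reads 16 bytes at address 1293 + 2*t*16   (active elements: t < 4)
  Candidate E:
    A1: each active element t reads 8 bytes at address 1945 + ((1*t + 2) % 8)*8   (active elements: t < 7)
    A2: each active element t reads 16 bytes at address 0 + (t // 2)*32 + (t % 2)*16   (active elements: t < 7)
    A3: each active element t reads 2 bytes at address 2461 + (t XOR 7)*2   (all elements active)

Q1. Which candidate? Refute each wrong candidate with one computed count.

B: A2 gives 1 transaction, not 2
C: A1 gives 4 transactions, not 1
D: A1 gives 2 transactions, not 1
E: A1 gives 2 transactions, not 1
A: all counts match (1,2,2)

Answer: A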